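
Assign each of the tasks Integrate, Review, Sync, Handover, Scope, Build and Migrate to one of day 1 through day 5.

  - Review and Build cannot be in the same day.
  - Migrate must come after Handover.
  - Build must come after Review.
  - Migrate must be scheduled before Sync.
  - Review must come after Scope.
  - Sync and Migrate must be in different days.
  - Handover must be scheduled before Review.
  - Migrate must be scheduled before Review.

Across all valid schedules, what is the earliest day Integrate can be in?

day 1

Integrate at day 1 is achievable: Migrate in day 2; Build in day 4; Handover in day 1; Sync in day 3; Review in day 3; Scope in day 1; Integrate in day 1.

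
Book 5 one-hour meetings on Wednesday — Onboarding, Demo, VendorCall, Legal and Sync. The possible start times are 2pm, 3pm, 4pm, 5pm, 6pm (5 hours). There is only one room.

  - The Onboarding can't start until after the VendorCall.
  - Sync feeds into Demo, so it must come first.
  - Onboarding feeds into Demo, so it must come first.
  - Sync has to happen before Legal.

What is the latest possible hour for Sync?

Downstream work caps Sync at 5pm.
Sync at 4pm is achievable: Sync -> 4pm, VendorCall -> 2pm, Legal -> 6pm, Demo -> 5pm, Onboarding -> 3pm.
Nothing later works — the capacity limit rule out every hour after 4pm.

4pm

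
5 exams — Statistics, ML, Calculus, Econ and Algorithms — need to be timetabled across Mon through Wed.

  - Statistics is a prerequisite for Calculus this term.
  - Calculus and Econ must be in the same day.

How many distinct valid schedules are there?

Splitting on Statistics: it can be Mon (18), Tue (9). Listing each branch's schedules as (ML, Calculus, Econ, Algorithms):
Statistics=Mon: (Mon,Tue,Tue,Mon) (Mon,Tue,Tue,Tue) (Mon,Tue,Tue,Wed) (Mon,Wed,Wed,Mon) (Mon,Wed,Wed,Tue) (Mon,Wed,Wed,Wed) (Tue,Tue,Tue,Mon) (Tue,Tue,Tue,Tue) (Tue,Tue,Tue,Wed) (Tue,Wed,Wed,Mon) (Tue,Wed,Wed,Tue) (Tue,Wed,Wed,Wed) (Wed,Tue,Tue,Mon) (Wed,Tue,Tue,Tue) (Wed,Tue,Tue,Wed) (Wed,Wed,Wed,Mon) (Wed,Wed,Wed,Tue) (Wed,Wed,Wed,Wed) — 18.
Statistics=Tue: (Mon,Wed,Wed,Mon) (Mon,Wed,Wed,Tue) (Mon,Wed,Wed,Wed) (Tue,Wed,Wed,Mon) (Tue,Wed,Wed,Tue) (Tue,Wed,Wed,Wed) (Wed,Wed,Wed,Mon) (Wed,Wed,Wed,Tue) (Wed,Wed,Wed,Wed) — 9.
Summing: 18 + 9 = 27.

27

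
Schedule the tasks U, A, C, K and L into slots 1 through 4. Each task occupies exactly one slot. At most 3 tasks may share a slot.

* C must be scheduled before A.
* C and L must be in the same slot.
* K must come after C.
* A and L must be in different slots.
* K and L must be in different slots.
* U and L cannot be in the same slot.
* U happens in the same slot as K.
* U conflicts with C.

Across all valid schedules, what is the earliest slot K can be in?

Precedence pushes K to at least 2.
K at 2 is achievable: U -> 2; K -> 2; A -> 2; L -> 1; C -> 1.

2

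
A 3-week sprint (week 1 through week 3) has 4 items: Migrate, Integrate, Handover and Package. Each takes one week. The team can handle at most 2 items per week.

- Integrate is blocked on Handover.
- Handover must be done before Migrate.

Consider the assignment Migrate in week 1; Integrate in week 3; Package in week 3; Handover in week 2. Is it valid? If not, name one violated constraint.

No. Handover must be done before Migrate is not satisfied.

The team can handle at most 2 items per week — holds.
Integrate is blocked on Handover — holds.
Handover must be done before Migrate — violated.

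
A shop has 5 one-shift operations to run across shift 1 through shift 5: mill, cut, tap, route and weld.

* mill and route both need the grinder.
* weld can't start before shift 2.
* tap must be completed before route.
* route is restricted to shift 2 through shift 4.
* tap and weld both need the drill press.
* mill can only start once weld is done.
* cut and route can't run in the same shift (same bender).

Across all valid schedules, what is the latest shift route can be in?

shift 4

Route is available from shift 2; route's own window allows nothing later than shift 4.
route at shift 4 is achievable: route in shift 4, cut in shift 1, mill in shift 3, tap in shift 1, weld in shift 2.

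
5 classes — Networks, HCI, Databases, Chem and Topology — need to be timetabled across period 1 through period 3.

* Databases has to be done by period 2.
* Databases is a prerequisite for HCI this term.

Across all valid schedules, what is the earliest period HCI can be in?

Precedence pushes HCI to at least period 2.
HCI at period 2 is achievable: Chem -> period 1; Topology -> period 1; Databases -> period 1; Networks -> period 1; HCI -> period 2.

period 2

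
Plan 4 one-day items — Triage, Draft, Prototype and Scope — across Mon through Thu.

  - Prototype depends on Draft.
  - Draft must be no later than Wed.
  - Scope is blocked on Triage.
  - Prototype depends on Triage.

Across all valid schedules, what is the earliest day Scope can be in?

Tue

Precedence pushes Scope to at least Tue.
Scope at Tue is achievable: Prototype=Tue; Draft=Mon; Triage=Mon; Scope=Tue.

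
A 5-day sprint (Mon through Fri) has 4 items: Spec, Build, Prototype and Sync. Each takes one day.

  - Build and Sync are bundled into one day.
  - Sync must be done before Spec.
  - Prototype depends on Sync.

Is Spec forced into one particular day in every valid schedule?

Spec can be Tue (e.g. Sync in Mon, Build in Mon, Spec in Tue, Prototype in Tue) or Wed (e.g. Spec -> Wed, Sync -> Mon, Build -> Mon, Prototype -> Tue).

No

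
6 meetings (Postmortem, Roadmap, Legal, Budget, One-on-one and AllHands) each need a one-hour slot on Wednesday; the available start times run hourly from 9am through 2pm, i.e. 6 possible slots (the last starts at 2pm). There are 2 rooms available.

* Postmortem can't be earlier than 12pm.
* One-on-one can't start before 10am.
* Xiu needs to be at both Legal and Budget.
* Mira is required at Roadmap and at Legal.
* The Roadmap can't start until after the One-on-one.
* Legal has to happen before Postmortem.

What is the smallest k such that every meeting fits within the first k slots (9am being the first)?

4 slots

The precedence chain requires at least 2 distinct slots.
With at most 2 per slot and 6 meetings, at least 3 slots are needed.
Postmortem can't be placed before 12pm — that is slot 4 counting from 9am — so the schedule must run through at least 4 slots.
4 works (last occupied slot: 12pm): for example Budget=10am, Roadmap=11am, Postmortem=12pm, Legal=9am, AllHands=9am, One-on-one=10am.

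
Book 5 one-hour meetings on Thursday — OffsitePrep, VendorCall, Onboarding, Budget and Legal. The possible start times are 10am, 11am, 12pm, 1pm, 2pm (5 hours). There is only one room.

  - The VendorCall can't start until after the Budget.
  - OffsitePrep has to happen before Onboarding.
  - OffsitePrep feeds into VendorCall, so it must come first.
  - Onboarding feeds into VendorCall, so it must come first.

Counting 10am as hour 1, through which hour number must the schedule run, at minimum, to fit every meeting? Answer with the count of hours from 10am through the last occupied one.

5 hours

The precedence chain requires at least 3 distinct hours.
With at most 1 per hour and 5 meetings, at least 5 hours are needed.
5 works (last occupied hour: 2pm): for example Onboarding -> 11am; OffsitePrep -> 10am; Budget -> 12pm; VendorCall -> 1pm; Legal -> 2pm.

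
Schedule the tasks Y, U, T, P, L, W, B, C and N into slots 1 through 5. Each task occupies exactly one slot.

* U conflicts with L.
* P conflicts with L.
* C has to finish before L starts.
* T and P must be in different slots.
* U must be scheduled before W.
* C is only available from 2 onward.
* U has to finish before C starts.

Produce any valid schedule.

B -> 1; T -> 1; P -> 2; L -> 3; W -> 2; Y -> 1; U -> 1; C -> 2; N -> 1

Checking: U(1) before C(2); U(1) before W(2); C(2) before L(3); U(1) != L(3); T(1) != P(2); P(2) != L(3); C=2 in [2,5].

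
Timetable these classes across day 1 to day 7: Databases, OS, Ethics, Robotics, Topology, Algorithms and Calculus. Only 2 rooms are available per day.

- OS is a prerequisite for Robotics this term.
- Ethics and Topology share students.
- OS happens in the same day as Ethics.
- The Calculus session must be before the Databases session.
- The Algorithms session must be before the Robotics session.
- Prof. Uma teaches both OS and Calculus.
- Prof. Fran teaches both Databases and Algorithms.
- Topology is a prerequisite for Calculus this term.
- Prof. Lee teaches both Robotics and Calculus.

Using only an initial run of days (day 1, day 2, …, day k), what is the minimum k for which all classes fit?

4 days

The precedence chain requires at least 3 distinct days.
With at most 2 per day and 7 classes, at least 4 days are needed.
4 works (last occupied day: day 4): for example Databases -> day 4; Ethics -> day 3; OS -> day 3; Calculus -> day 2; Topology -> day 1; Robotics -> day 4; Algorithms -> day 1.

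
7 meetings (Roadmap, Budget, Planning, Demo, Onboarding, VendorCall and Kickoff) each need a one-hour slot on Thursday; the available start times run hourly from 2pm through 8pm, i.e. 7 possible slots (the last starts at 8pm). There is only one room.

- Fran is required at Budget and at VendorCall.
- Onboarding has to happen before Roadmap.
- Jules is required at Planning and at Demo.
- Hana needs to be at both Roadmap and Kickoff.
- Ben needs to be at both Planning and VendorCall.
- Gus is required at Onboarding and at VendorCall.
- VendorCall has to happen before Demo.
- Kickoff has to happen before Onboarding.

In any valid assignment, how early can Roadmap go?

4pm

Precedence pushes Roadmap to at least 4pm.
Roadmap at 4pm is achievable: Budget -> 7pm; Demo -> 6pm; Kickoff -> 2pm; VendorCall -> 5pm; Onboarding -> 3pm; Planning -> 8pm; Roadmap -> 4pm.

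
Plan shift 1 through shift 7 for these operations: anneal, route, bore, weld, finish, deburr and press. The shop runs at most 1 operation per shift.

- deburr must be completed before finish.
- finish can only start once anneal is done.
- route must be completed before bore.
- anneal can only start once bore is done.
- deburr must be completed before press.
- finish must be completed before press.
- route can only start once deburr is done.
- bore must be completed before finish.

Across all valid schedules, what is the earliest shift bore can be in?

shift 3

Precedence pushes bore to at least shift 3; downstream work caps bore at shift 4.
bore at shift 3 is achievable: route -> shift 2, deburr -> shift 1, finish -> shift 5, weld -> shift 7, press -> shift 6, bore -> shift 3, anneal -> shift 4.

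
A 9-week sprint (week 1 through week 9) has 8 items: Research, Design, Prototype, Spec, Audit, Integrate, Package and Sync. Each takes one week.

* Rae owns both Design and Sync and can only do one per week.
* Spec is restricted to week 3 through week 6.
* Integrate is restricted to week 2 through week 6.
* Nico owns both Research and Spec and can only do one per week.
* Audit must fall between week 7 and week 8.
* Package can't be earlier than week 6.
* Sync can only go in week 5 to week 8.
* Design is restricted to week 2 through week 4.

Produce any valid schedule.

Design=week 2, Package=week 6, Prototype=week 1, Research=week 1, Integrate=week 2, Spec=week 3, Sync=week 5, Audit=week 7

Checking: Research(week 1) != Spec(week 3); Design(week 2) != Sync(week 5); Sync=week 5 in [week 5,week 8]; Spec=week 3 in [week 3,week 6]; Package=week 6 in [week 6,week 9]; Design=week 2 in [week 2,week 4]; Audit=week 7 in [week 7,week 8]; Integrate=week 2 in [week 2,week 6].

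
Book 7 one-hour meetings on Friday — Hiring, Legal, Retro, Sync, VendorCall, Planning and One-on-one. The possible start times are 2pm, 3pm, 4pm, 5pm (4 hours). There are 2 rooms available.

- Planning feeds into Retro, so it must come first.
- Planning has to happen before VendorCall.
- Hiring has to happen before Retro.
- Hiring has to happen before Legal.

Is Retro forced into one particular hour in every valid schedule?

Retro can be 3pm (e.g. Hiring=2pm; One-on-one=5pm; Legal=3pm; Planning=2pm; Sync=4pm; VendorCall=4pm; Retro=3pm) or 4pm (e.g. Hiring=2pm, One-on-one=5pm, Planning=2pm, Retro=4pm, VendorCall=3pm, Sync=4pm, Legal=3pm).

No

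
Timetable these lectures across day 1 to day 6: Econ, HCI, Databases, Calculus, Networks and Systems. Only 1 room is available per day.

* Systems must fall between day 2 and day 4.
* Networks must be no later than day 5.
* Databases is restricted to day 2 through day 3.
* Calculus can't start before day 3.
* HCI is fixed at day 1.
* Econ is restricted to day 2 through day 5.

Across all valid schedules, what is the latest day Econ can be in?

day 5

Econ is available from day 2; Econ's own window allows nothing later than day 5.
Econ at day 5 is achievable: Systems=day 3, HCI=day 1, Networks=day 4, Databases=day 2, Calculus=day 6, Econ=day 5.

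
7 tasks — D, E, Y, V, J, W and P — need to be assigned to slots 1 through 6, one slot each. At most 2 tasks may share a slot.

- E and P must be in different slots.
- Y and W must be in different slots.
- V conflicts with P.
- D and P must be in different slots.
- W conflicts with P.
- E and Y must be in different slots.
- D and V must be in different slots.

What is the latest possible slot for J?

J at 6 is achievable: W -> 3, E -> 1, V -> 2, J -> 6, Y -> 2, P -> 4, D -> 1.

6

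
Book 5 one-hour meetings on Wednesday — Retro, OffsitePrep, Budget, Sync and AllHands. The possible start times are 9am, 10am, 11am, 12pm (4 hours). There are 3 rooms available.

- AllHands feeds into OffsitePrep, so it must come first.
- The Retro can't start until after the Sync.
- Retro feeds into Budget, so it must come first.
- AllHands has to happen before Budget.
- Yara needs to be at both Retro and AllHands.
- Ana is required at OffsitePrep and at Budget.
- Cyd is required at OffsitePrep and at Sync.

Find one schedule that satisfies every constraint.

OffsitePrep=10am, Retro=10am, AllHands=9am, Budget=11am, Sync=9am

Checking: AllHands(9am) before Budget(11am); Retro(10am) before Budget(11am); Sync(9am) before Retro(10am); AllHands(9am) before OffsitePrep(10am); OffsitePrep(10am) != Sync(9am); OffsitePrep(10am) != Budget(11am); Retro(10am) != AllHands(9am); max 2 per hour (cap 3).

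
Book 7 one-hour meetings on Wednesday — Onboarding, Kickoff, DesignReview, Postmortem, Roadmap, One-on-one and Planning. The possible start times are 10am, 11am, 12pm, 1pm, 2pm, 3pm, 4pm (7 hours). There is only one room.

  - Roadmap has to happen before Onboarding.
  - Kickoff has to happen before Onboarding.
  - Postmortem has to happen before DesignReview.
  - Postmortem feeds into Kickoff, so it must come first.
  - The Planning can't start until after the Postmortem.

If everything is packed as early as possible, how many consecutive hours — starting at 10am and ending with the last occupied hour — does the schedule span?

7 hours

The precedence chain requires at least 3 distinct hours.
With at most 1 per hour and 7 meetings, at least 7 hours are needed.
7 works (last occupied hour: 4pm): for example Onboarding -> 1pm; Kickoff -> 11am; Planning -> 3pm; One-on-one -> 4pm; Roadmap -> 12pm; Postmortem -> 10am; DesignReview -> 2pm.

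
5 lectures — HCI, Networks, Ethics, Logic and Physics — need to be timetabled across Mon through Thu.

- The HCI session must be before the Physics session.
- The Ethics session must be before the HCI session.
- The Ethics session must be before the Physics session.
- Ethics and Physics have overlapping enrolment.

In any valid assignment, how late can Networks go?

Networks at Thu is achievable: Logic in Mon; Ethics in Mon; Physics in Wed; Networks in Thu; HCI in Tue.

Thu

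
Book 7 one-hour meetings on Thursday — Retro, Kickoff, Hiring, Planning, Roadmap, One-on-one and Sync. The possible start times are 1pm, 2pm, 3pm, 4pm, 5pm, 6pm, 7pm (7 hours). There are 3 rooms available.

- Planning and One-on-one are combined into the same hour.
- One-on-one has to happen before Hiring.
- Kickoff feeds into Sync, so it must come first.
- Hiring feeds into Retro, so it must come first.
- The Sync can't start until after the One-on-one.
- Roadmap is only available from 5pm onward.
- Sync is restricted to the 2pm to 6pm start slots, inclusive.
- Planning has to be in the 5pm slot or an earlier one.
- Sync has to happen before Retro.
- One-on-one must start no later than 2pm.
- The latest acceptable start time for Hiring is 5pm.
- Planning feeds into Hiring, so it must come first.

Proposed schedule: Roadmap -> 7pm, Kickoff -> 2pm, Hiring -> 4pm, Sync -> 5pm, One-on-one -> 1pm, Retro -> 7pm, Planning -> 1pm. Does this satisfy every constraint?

Roadmap is only available from 5pm onward — holds.
The Sync can't start until after the One-on-one — holds.
Planning and One-on-one are combined into the same hour — holds.
One-on-one must start no later than 2pm — holds.
There are 3 rooms available — holds.
Planning feeds into Hiring, so it must come first — holds.
Kickoff feeds into Sync, so it must come first — holds.
Sync is restricted to the 2pm to 6pm start slots, inclusive — holds.
Hiring feeds into Retro, so it must come first — holds.
Planning has to be in the 5pm slot or an earlier one — holds.
Sync has to happen before Retro — holds.
One-on-one has to happen before Hiring — holds.
The latest acceptable start time for Hiring is 5pm — holds.

Yes, all constraints hold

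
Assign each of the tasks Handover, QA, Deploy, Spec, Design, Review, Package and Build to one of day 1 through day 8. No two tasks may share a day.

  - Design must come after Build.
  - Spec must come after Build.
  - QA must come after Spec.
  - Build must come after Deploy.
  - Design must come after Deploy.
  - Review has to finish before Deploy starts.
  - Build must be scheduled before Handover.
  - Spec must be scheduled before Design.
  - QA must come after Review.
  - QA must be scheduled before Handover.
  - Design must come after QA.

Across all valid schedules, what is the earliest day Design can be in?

Precedence pushes Design to at least day 6.
Design at day 6 is achievable: Deploy=day 2; Handover=day 7; Design=day 6; QA=day 5; Build=day 3; Review=day 1; Package=day 8; Spec=day 4.

day 6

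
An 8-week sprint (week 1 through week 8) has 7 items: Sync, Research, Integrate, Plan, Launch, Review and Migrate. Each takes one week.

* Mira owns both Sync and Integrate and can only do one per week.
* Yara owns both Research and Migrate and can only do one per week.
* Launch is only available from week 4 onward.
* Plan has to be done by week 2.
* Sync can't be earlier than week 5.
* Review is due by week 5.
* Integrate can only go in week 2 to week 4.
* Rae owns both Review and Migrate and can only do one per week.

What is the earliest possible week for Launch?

Launch is available from week 4.
Launch at week 4 is achievable: Launch in week 4; Plan in week 1; Review in week 1; Sync in week 5; Migrate in week 2; Integrate in week 2; Research in week 1.

week 4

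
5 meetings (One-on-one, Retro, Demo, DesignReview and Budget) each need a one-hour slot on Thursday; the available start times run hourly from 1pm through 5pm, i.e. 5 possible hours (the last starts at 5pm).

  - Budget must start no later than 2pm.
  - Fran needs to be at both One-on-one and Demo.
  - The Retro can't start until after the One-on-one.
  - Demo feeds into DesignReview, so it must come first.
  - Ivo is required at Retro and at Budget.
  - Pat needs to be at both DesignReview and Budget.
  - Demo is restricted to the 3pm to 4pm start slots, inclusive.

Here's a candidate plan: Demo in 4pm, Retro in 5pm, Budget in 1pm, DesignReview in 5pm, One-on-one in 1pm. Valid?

Fran needs to be at both One-on-one and Demo — holds.
Pat needs to be at both DesignReview and Budget — holds.
Demo feeds into DesignReview, so it must come first — holds.
Budget must start no later than 2pm — holds.
The Retro can't start until after the One-on-one — holds.
Demo is restricted to the 3pm to 4pm start slots, inclusive — holds.
Ivo is required at Retro and at Budget — holds.

Yes, all constraints hold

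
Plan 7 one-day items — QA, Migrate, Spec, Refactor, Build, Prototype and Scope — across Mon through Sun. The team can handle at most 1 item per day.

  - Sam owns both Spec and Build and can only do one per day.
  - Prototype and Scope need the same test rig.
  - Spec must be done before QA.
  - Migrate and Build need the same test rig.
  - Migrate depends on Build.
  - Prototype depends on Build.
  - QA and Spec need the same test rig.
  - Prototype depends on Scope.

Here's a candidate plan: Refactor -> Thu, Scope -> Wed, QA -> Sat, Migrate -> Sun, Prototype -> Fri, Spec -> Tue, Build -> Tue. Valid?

QA and Spec need the same test rig — holds.
Migrate and Build need the same test rig — holds.
Spec must be done before QA — holds.
Sam owns both Spec and Build and can only do one per day — violated.
The team can handle at most 1 item per day — violated.
Migrate depends on Build — holds.
Prototype depends on Scope — holds.
Prototype depends on Build — holds.
Prototype and Scope need the same test rig — holds.

No. Sam owns both Spec and Build and can only do one per day is not satisfied.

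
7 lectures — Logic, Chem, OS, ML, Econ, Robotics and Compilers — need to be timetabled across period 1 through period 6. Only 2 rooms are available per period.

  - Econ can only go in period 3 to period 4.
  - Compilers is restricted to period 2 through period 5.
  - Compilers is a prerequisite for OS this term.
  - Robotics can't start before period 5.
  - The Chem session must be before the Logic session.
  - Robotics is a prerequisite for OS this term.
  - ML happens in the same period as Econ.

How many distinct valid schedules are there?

52

Splitting on Logic: it can be period 2 (6), period 3 (6), period 4 (6), period 5 (12), period 6 (22). Listing each branch's schedules as (Chem, OS, ML, Econ, Robotics, Compilers) by period number:
Logic=period 2: (1,6,3,3,5,2) (1,6,3,3,5,4) (1,6,3,3,5,5) (1,6,4,4,5,2) (1,6,4,4,5,3) (1,6,4,4,5,5) — 6.
Logic=period 3: (1,6,4,4,5,2) (1,6,4,4,5,3) (1,6,4,4,5,5) (2,6,4,4,5,2) (2,6,4,4,5,3) (2,6,4,4,5,5) — 6.
Logic=period 4: (1,6,3,3,5,2) (1,6,3,3,5,4) (1,6,3,3,5,5) (2,6,3,3,5,2) (2,6,3,3,5,4) (2,6,3,3,5,5) — 6.
Logic=period 5: (1,6,3,3,5,2) (1,6,3,3,5,4) (1,6,4,4,5,2) (1,6,4,4,5,3) (2,6,3,3,5,2) (2,6,3,3,5,4) (2,6,4,4,5,2) (2,6,4,4,5,3) (3,6,4,4,5,2) (3,6,4,4,5,3) (4,6,3,3,5,2) (4,6,3,3,5,4) — 12.
Logic=period 6: (1,6,3,3,5,2) (1,6,3,3,5,4) (1,6,3,3,5,5) (1,6,4,4,5,2) (1,6,4,4,5,3) (1,6,4,4,5,5) (2,6,3,3,5,2) (2,6,3,3,5,4) (2,6,3,3,5,5) (2,6,4,4,5,2) (2,6,4,4,5,3) (2,6,4,4,5,5) (3,6,4,4,5,2) (3,6,4,4,5,3) (3,6,4,4,5,5) (4,6,3,3,5,2) (4,6,3,3,5,4) (4,6,3,3,5,5) (5,6,3,3,5,2) (5,6,3,3,5,4) (5,6,4,4,5,2) (5,6,4,4,5,3) — 22.
Summing: 6 + 6 + 6 + 12 + 22 = 52.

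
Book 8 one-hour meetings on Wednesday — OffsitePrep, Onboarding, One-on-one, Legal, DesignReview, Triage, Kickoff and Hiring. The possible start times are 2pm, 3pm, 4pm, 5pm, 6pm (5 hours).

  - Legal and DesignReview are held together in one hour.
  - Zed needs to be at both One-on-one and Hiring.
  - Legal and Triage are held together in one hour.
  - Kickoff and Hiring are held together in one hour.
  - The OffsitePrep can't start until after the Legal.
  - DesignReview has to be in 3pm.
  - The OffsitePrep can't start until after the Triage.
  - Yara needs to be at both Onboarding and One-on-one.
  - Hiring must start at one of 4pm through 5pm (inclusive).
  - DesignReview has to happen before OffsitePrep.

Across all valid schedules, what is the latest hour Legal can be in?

Legal must be in the same hour as DesignReview, which can't be before 3pm, so Legal is at least 3pm; Legal must be in the same hour as DesignReview, which can't be after 3pm, so Legal is at most 3pm.
Legal at 3pm is achievable: Kickoff in 4pm; DesignReview in 3pm; Legal in 3pm; Onboarding in 2pm; OffsitePrep in 4pm; Hiring in 4pm; Triage in 3pm; One-on-one in 3pm.

3pm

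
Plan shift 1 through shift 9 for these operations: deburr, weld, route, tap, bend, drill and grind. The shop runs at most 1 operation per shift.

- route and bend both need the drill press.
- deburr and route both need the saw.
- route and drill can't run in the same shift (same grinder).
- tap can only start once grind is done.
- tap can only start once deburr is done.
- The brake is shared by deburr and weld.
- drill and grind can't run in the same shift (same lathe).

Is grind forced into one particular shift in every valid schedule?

grind can be shift 1 (e.g. grind in shift 1; bend in shift 6; route in shift 5; drill in shift 7; weld in shift 4; deburr in shift 2; tap in shift 3) or shift 2 (e.g. deburr=shift 1; drill=shift 7; weld=shift 4; bend=shift 6; grind=shift 2; route=shift 5; tap=shift 3).

No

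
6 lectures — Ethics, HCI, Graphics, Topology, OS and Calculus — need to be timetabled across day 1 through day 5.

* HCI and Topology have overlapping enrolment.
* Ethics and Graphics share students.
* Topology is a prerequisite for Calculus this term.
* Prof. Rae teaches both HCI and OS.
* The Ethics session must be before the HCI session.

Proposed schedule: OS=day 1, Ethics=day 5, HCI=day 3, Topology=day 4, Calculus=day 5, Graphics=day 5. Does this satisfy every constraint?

No. The Ethics session must be before the HCI session is not satisfied.

The Ethics session must be before the HCI session — violated.
Ethics and Graphics share students — violated.
Prof. Rae teaches both HCI and OS — holds.
Topology is a prerequisite for Calculus this term — holds.
HCI and Topology have overlapping enrolment — holds.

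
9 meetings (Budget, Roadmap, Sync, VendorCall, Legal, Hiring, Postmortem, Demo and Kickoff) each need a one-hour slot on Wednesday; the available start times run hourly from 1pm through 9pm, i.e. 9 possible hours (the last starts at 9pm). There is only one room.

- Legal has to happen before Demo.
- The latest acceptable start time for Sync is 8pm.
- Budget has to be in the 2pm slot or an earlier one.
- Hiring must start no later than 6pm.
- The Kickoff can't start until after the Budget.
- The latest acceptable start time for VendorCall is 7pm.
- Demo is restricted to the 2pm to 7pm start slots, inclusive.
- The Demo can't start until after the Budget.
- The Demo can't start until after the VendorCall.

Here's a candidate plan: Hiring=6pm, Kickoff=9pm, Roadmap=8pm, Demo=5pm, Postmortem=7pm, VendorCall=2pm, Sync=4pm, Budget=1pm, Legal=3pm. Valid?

Valid

Demo is restricted to the 2pm to 7pm start slots, inclusive — holds.
Legal has to happen before Demo — holds.
The Demo can't start until after the VendorCall — holds.
Hiring must start no later than 6pm — holds.
The Kickoff can't start until after the Budget — holds.
There is only one room — holds.
Budget has to be in the 2pm slot or an earlier one — holds.
The latest acceptable start time for VendorCall is 7pm — holds.
The latest acceptable start time for Sync is 8pm — holds.
The Demo can't start until after the Budget — holds.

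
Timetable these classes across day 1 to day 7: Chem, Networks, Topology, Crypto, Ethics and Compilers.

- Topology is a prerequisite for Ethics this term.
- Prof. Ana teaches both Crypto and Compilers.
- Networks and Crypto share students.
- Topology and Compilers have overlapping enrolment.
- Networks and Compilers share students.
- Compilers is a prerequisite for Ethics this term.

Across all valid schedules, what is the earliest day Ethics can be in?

day 3

Precedence pushes Ethics to at least day 2.
Ethics at day 3 is achievable: Chem in day 1; Networks in day 1; Topology in day 1; Compilers in day 2; Ethics in day 3; Crypto in day 3.
Nothing earlier works — the conflict constraints rule out every day before day 3.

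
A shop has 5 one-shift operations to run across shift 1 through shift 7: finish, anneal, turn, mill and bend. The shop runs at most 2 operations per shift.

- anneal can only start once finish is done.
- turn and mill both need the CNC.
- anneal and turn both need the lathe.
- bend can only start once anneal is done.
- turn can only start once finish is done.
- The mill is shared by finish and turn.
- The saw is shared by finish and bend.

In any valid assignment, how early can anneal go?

shift 2

Precedence pushes anneal to at least shift 2; downstream work caps anneal at shift 6.
anneal at shift 2 is achievable: turn -> shift 3, bend -> shift 3, mill -> shift 1, anneal -> shift 2, finish -> shift 1.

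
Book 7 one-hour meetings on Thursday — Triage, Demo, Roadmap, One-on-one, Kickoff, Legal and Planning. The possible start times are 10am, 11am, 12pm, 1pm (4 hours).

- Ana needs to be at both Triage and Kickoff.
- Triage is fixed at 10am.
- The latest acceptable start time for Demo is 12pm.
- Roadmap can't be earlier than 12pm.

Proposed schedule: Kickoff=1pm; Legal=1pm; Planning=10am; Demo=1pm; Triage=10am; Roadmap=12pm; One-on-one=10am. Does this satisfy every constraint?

Invalid. The latest acceptable start time for Demo is 12pm.

Roadmap can't be earlier than 12pm — holds.
Triage is fixed at 10am — holds.
Ana needs to be at both Triage and Kickoff — holds.
The latest acceptable start time for Demo is 12pm — violated.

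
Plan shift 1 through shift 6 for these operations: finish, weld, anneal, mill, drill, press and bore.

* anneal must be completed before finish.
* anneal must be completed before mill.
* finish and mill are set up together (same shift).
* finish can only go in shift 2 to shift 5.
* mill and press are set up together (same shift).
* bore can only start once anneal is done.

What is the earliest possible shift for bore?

Precedence pushes bore to at least shift 2.
bore at shift 2 is achievable: mill=shift 2, weld=shift 1, bore=shift 2, anneal=shift 1, drill=shift 1, finish=shift 2, press=shift 2.

shift 2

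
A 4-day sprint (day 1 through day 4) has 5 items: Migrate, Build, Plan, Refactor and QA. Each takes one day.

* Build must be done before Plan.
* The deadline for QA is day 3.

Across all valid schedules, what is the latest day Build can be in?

day 3

Downstream work caps Build at day 3.
Build at day 3 is achievable: Plan -> day 4; QA -> day 1; Migrate -> day 1; Refactor -> day 1; Build -> day 3.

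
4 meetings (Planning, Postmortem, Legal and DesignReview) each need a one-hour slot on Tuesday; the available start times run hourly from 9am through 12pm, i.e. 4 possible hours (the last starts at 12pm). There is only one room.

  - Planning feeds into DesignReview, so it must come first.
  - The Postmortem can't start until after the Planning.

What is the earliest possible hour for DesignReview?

Precedence pushes DesignReview to at least 10am.
DesignReview at 10am is achievable: DesignReview in 10am; Legal in 12pm; Planning in 9am; Postmortem in 11am.

10am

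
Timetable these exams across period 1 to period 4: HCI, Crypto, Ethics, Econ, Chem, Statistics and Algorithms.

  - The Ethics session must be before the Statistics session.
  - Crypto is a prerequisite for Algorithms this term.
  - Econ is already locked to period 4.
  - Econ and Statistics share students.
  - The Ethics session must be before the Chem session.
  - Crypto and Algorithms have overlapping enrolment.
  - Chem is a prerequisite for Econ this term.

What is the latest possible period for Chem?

Precedence pushes Chem to at least period 2; downstream work caps Chem at period 3.
Chem at period 3 is achievable: Chem in period 3, Algorithms in period 2, Econ in period 4, Statistics in period 2, HCI in period 1, Ethics in period 1, Crypto in period 1.

period 3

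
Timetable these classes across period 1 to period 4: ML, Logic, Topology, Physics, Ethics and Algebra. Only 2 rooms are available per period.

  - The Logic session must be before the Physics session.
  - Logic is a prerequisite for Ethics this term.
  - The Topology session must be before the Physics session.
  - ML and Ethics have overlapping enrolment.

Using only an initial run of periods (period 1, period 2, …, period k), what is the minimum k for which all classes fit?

The precedence chain requires at least 2 distinct periods.
With at most 2 per period and 6 classes, at least 3 periods are needed.
3 works (last occupied period: period 3): for example Algebra in period 3; Ethics in period 2; Logic in period 1; ML in period 3; Topology in period 1; Physics in period 2.

3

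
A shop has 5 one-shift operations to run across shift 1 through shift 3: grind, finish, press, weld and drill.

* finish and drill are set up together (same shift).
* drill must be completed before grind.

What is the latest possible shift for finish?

shift 2

Finish must be in the same shift as drill, which can't be after shift 2, so finish is at most shift 2.
finish at shift 2 is achievable: grind -> shift 3; press -> shift 1; weld -> shift 1; finish -> shift 2; drill -> shift 2.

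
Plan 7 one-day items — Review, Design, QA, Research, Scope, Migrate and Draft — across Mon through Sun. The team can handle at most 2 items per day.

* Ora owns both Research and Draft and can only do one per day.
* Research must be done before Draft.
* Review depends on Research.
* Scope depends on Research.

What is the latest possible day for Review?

Precedence pushes Review to at least Tue.
Review at Sun is achievable: Design in Mon; Review in Sun; Migrate in Wed; Scope in Tue; Draft in Tue; QA in Wed; Research in Mon.

Sun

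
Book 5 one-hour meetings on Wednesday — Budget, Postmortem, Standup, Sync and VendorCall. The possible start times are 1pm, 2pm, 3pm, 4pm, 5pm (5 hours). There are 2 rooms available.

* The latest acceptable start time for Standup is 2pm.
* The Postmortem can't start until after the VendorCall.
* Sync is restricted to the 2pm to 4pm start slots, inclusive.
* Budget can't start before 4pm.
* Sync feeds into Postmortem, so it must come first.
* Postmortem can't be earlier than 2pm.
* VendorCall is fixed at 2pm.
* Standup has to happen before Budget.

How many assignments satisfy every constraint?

18

Splitting on Budget: it can be 4pm (9), 5pm (9). Listing each branch's schedules as (Postmortem, Standup, Sync, VendorCall):
Budget=4pm: (3pm,1pm,2pm,2pm) (4pm,1pm,2pm,2pm) (4pm,1pm,3pm,2pm) (4pm,2pm,3pm,2pm) (5pm,1pm,2pm,2pm) (5pm,1pm,3pm,2pm) (5pm,1pm,4pm,2pm) (5pm,2pm,3pm,2pm) (5pm,2pm,4pm,2pm) — 9.
Budget=5pm: (3pm,1pm,2pm,2pm) (4pm,1pm,2pm,2pm) (4pm,1pm,3pm,2pm) (4pm,2pm,3pm,2pm) (5pm,1pm,2pm,2pm) (5pm,1pm,3pm,2pm) (5pm,1pm,4pm,2pm) (5pm,2pm,3pm,2pm) (5pm,2pm,4pm,2pm) — 9.
Summing: 9 + 9 = 18.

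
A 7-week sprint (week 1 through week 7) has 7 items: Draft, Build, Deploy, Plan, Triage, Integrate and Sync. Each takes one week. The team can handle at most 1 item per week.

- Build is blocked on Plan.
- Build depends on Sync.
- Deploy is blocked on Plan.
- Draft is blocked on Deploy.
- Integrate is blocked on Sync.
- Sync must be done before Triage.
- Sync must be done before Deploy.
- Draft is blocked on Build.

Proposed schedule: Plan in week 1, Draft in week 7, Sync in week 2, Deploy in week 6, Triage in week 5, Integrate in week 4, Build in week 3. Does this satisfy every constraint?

Draft is blocked on Build — holds.
Build depends on Sync — holds.
Build is blocked on Plan — holds.
Sync must be done before Deploy — holds.
Deploy is blocked on Plan — holds.
Integrate is blocked on Sync — holds.
Draft is blocked on Deploy — holds.
Sync must be done before Triage — holds.
The team can handle at most 1 item per week — holds.

Valid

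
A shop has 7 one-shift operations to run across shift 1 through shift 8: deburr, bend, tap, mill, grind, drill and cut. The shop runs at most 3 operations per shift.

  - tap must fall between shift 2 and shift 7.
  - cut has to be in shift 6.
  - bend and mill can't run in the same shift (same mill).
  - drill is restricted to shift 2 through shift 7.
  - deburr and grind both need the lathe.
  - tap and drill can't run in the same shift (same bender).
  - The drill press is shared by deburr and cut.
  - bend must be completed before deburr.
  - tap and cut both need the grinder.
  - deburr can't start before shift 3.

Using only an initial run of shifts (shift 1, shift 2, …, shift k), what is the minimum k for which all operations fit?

The precedence chain requires at least 2 distinct shifts.
With at most 3 per shift and 7 operations, at least 3 shifts are needed.
cut can't be placed before shift 6, so the schedule must run through at least shift 6.
6 works (last occupied shift: shift 6): for example bend=shift 1, deburr=shift 3, drill=shift 3, cut=shift 6, mill=shift 2, grind=shift 1, tap=shift 2.

6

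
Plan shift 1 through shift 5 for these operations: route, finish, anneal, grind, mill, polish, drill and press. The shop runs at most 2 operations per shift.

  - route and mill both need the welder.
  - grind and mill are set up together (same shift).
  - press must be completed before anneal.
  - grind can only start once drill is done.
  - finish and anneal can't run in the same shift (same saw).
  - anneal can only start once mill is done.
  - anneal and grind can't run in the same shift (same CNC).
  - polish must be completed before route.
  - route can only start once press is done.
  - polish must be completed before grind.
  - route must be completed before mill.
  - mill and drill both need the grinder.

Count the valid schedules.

Splitting on route: it can be shift 2 (5), shift 3 (18). Listing each branch's schedules as (finish, anneal, grind, mill, polish, drill, press) by shift number:
route=shift 2: (2,5,4,4,1,3,1) (3,5,4,4,1,2,1) (3,5,4,4,1,3,1) (4,5,3,3,1,2,1) (5,4,3,3,1,2,1) — 5.
route=shift 3: (1,5,4,4,1,2,2) (1,5,4,4,1,3,2) (1,5,4,4,2,1,2) (1,5,4,4,2,2,1) (1,5,4,4,2,3,1) (1,5,4,4,2,3,2) (2,5,4,4,1,1,2) (2,5,4,4,1,2,1) (2,5,4,4,1,3,1) (2,5,4,4,1,3,2) (2,5,4,4,2,1,1) (2,5,4,4,2,3,1) (3,5,4,4,1,1,2) (3,5,4,4,1,2,1) (3,5,4,4,1,2,2) (3,5,4,4,2,1,1) (3,5,4,4,2,1,2) (3,5,4,4,2,2,1) — 18.
Summing: 5 + 18 = 23.

23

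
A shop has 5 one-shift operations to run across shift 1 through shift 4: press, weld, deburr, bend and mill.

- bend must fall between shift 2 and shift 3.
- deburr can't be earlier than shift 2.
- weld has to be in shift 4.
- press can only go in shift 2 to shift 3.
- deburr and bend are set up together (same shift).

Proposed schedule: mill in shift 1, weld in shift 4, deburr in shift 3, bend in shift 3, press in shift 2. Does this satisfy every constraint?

Valid

weld has to be in shift 4 — holds.
deburr and bend are set up together (same shift) — holds.
bend must fall between shift 2 and shift 3 — holds.
press can only go in shift 2 to shift 3 — holds.
deburr can't be earlier than shift 2 — holds.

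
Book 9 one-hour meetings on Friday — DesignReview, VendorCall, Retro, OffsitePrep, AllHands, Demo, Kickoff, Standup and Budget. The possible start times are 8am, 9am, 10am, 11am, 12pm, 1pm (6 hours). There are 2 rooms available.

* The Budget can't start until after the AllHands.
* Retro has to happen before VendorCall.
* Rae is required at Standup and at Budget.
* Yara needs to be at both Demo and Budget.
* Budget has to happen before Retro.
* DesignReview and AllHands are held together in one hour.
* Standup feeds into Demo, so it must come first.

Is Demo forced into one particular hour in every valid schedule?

Demo can be 9am (e.g. VendorCall in 1pm; Budget in 11am; Standup in 8am; Demo in 9am; Retro in 12pm; OffsitePrep in 8am; DesignReview in 10am; Kickoff in 9am; AllHands in 10am) or 10am (e.g. Budget=11am; VendorCall=1pm; Retro=12pm; Demo=10am; DesignReview=8am; Kickoff=10am; OffsitePrep=9am; Standup=9am; AllHands=8am).

No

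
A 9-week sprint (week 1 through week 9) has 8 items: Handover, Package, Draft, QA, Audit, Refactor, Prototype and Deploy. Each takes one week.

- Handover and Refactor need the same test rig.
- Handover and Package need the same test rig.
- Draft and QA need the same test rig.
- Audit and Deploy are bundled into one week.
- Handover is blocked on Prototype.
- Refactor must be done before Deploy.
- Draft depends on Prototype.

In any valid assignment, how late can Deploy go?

week 9

Precedence pushes Deploy to at least week 2.
Deploy at week 9 is achievable: QA -> week 1; Deploy -> week 9; Audit -> week 9; Prototype -> week 1; Handover -> week 2; Refactor -> week 1; Draft -> week 2; Package -> week 1.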